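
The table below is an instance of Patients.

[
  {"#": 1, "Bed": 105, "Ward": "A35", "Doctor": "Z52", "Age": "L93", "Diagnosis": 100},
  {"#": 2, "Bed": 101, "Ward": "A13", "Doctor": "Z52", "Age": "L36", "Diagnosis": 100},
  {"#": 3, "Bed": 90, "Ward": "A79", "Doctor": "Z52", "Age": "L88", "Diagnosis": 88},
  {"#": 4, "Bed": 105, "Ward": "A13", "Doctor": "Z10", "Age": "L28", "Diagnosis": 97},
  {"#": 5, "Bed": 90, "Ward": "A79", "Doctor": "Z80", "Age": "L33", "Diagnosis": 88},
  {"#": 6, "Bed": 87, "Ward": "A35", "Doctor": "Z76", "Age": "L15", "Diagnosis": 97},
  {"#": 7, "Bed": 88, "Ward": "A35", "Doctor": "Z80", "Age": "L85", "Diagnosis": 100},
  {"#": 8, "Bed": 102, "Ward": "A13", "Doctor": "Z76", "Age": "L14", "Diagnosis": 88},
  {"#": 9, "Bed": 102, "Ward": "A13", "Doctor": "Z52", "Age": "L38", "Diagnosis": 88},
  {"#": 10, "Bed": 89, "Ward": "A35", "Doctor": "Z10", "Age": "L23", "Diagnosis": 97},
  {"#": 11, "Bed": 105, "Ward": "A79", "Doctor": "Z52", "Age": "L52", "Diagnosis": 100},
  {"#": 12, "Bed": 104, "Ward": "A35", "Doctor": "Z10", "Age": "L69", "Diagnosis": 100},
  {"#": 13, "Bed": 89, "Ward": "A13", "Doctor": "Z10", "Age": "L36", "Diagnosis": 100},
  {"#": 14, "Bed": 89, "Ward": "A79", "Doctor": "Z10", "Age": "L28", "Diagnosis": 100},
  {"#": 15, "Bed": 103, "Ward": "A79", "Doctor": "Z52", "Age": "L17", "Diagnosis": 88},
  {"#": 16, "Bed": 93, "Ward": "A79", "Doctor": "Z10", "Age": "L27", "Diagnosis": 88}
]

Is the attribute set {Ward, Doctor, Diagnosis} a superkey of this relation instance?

No

Rows 3 and 15 have the same {Ward, Doctor, Diagnosis} value (Ward=A79, Doctor=Z52, Diagnosis=88) but are distinct tuples, so {Ward, Doctor, Diagnosis} does not determine every attribute — not a superkey.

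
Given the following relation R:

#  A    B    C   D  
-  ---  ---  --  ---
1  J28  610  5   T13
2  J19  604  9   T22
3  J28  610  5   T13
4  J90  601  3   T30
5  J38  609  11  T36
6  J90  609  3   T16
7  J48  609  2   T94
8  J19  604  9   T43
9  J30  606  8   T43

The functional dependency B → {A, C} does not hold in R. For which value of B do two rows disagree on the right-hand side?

B=610: rows 1, 3 → {A,C} = (J28, 5), (J28, 5) ✓
B=604: rows 2, 8 → {A,C} = (J19, 9), (J19, 9) ✓
B=601: row 4 → {A,C} = (J90, 3) ✓
B=609: rows 5, 6, 7 → {A,C} takes values {(J38, 11), (J90, 3), (J48, 2)} — violation
B=606: row 9 → {A,C} = (J30, 8) ✓
The only B value with inconsistent RHS is B=609.

609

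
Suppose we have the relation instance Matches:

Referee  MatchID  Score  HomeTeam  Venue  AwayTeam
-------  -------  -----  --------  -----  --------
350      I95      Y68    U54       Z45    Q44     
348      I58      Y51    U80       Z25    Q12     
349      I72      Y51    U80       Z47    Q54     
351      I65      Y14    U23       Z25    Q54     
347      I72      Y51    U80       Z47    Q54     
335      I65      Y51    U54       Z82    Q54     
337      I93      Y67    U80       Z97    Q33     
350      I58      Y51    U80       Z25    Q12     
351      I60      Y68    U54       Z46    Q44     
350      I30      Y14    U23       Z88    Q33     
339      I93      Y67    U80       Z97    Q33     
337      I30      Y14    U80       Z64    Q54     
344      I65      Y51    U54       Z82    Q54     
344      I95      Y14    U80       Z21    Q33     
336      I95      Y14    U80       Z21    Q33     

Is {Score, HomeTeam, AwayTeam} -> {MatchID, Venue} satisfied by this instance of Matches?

(Score=Y68, HomeTeam=U54, AwayTeam=Q44): 2 rows → {MatchID,Venue} takes values {(I95, Z45), (I60, Z46)} — violation
(Score=Y51, HomeTeam=U80, AwayTeam=Q12): 2 rows → {MatchID,Venue} = (I58, Z25), (I58, Z25) ✓
(Score=Y51, HomeTeam=U80, AwayTeam=Q54): 2 rows → {MatchID,Venue} = (I72, Z47), (I72, Z47) ✓
(Score=Y14, HomeTeam=U23, AwayTeam=Q54): 1 row → {MatchID,Venue} = (I65, Z25) ✓
(Score=Y51, HomeTeam=U54, AwayTeam=Q54): 2 rows → {MatchID,Venue} = (I65, Z82), (I65, Z82) ✓
(Score=Y67, HomeTeam=U80, AwayTeam=Q33): 2 rows → {MatchID,Venue} = (I93, Z97), (I93, Z97) ✓
(Score=Y14, HomeTeam=U23, AwayTeam=Q33): 1 row → {MatchID,Venue} = (I30, Z88) ✓
(Score=Y14, HomeTeam=U80, AwayTeam=Q54): 1 row → {MatchID,Venue} = (I30, Z64) ✓
(Score=Y14, HomeTeam=U80, AwayTeam=Q33): 2 rows → {MatchID,Venue} = (I95, Z21), (I95, Z21) ✓
Two rows agree on {Score, HomeTeam, AwayTeam} but differ on {MatchID, Venue}, so {Score, HomeTeam, AwayTeam} -> {MatchID, Venue} does not hold.

No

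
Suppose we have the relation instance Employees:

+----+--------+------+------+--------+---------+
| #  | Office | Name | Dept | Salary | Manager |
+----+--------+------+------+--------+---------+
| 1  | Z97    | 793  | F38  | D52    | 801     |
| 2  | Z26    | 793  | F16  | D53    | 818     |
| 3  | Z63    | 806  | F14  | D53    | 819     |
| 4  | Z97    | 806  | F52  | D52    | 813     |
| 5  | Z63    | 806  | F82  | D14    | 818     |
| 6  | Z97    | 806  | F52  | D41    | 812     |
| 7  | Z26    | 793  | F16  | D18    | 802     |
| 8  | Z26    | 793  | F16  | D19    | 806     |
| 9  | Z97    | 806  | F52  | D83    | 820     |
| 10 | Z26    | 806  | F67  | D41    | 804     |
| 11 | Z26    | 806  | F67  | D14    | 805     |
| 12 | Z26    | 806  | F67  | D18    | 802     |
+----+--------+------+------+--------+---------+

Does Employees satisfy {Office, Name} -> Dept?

(Office=Z97, Name=793): row 1 → Dept = F38 ✓
(Office=Z26, Name=793): rows 2, 7, 8 → Dept = F16, F16, F16 ✓
(Office=Z63, Name=806): rows 3, 5 → Dept takes values {F14, F82} — violation
(Office=Z97, Name=806): rows 4, 6, 9 → Dept = F52, F52, F52 ✓
(Office=Z26, Name=806): rows 10, 11, 12 → Dept = F67, F67, F67 ✓
Two rows agree on {Office, Name} but differ on Dept, so {Office, Name} -> Dept does not hold.

No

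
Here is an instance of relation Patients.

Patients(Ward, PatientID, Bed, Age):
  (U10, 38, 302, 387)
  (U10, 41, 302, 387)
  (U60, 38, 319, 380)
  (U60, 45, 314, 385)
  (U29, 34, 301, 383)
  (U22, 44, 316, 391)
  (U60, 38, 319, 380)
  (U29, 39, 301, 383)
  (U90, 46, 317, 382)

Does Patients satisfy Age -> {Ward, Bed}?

Age=387: 2 rows → {Ward,Bed} = (U10, 302), (U10, 302) ✓
Age=380: 2 rows → {Ward,Bed} = (U60, 319), (U60, 319) ✓
Age=385: 1 row → {Ward,Bed} = (U60, 314) ✓
Age=383: 2 rows → {Ward,Bed} = (U29, 301), (U29, 301) ✓
Age=391: 1 row → {Ward,Bed} = (U22, 316) ✓
Age=382: 1 row → {Ward,Bed} = (U90, 317) ✓
Every Age value is associated with a single {Ward, Bed} value, so Age -> {Ward, Bed} holds.

Yes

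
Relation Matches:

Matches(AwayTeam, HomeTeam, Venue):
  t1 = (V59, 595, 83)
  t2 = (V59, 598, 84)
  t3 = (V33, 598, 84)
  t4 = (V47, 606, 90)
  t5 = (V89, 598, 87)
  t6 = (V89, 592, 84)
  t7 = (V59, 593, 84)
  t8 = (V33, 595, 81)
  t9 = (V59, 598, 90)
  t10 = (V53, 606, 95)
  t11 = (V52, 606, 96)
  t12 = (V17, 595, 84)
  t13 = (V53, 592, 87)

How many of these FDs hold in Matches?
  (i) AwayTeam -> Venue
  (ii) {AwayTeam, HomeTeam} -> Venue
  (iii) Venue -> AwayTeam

0

(i) AwayTeam -> Venue: AwayTeam=V59: rows 1, 2, 7, 9 → Venue takes values {83, 84, 90} — violation; AwayTeam=V33: rows 3, 8 → Venue takes values {84, 81} — violation; AwayTeam=V89: rows 5, 6 → Venue takes values {87, 84} — violation; AwayTeam=V53: rows 10, 13 → Venue takes values {95, 87} — violation — fails.
(ii) {AwayTeam, HomeTeam} -> Venue: (AwayTeam=V59, HomeTeam=598): rows 2, 9 → Venue takes values {84, 90} — violation — fails.
(iii) Venue -> AwayTeam: Venue=84: rows 2, 3, 6, 7, 12 → AwayTeam takes values {V59, V33, V89, V17} — violation; Venue=90: rows 4, 9 → AwayTeam takes values {V47, V59} — violation; Venue=87: rows 5, 13 → AwayTeam takes values {V89, V53} — violation — fails.
None of the 3 dependencies hold.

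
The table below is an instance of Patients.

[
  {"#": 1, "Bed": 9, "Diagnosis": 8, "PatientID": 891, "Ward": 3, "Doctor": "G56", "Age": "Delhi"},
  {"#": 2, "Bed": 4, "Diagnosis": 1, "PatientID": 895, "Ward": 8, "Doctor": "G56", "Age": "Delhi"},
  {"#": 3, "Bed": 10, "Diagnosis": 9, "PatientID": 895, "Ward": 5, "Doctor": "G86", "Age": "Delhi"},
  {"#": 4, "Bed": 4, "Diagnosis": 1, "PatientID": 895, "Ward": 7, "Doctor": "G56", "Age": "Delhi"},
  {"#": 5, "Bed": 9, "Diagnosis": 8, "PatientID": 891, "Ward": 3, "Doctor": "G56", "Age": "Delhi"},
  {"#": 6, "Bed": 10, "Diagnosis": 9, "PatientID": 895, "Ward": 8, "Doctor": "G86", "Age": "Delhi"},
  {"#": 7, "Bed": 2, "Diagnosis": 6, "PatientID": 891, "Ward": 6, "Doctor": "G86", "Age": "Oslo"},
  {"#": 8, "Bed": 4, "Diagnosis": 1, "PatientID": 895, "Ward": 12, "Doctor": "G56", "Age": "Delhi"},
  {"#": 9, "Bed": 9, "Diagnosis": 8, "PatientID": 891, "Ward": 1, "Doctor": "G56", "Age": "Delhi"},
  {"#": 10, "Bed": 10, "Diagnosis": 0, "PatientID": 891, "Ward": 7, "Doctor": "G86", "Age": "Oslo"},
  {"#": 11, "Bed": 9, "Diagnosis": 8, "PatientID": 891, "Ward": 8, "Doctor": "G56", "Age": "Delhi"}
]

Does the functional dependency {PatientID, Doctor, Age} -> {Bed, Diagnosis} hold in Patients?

No

(PatientID=891, Doctor=G56, Age=Delhi): rows 1, 5, 9, 11 → {Bed,Diagnosis} = (9, 8), (9, 8), (9, 8), (9, 8) ✓
(PatientID=895, Doctor=G56, Age=Delhi): rows 2, 4, 8 → {Bed,Diagnosis} = (4, 1), (4, 1), (4, 1) ✓
(PatientID=895, Doctor=G86, Age=Delhi): rows 3, 6 → {Bed,Diagnosis} = (10, 9), (10, 9) ✓
(PatientID=891, Doctor=G86, Age=Oslo): rows 7, 10 → {Bed,Diagnosis} takes values {(2, 6), (10, 0)} — violation
Two rows agree on {PatientID, Doctor, Age} but differ on {Bed, Diagnosis}, so {PatientID, Doctor, Age} -> {Bed, Diagnosis} does not hold.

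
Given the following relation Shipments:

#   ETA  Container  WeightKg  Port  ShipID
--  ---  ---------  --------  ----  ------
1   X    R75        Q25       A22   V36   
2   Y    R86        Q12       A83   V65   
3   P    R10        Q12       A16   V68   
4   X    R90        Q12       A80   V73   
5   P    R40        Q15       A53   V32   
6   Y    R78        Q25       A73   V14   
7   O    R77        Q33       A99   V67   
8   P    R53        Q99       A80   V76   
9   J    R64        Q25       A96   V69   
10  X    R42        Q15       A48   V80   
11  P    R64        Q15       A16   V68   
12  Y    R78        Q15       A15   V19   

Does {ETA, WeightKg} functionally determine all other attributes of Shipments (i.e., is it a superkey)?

No

Rows 5 and 11 have the same {ETA, WeightKg} value (ETA=P, WeightKg=Q15) but are distinct tuples, so {ETA, WeightKg} does not determine every attribute — not a superkey.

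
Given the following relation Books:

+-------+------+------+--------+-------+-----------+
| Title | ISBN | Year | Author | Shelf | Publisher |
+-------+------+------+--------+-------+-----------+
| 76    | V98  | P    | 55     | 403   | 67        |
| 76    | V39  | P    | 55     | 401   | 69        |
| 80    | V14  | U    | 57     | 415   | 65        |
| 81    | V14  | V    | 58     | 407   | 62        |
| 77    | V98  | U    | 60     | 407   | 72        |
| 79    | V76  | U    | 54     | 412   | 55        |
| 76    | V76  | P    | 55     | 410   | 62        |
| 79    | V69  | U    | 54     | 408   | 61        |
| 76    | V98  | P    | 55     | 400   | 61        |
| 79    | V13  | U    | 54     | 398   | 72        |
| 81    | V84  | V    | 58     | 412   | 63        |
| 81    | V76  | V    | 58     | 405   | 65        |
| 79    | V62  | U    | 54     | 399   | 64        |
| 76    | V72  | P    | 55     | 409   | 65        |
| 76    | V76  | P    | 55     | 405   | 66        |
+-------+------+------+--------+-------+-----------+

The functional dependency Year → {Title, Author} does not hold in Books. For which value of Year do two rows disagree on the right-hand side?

U

Year=P: 6 rows → {Title,Author} = (76, 55), (76, 55), (76, 55), (76, 55), (76, 55), (76, 55) ✓
Year=U: 6 rows → {Title,Author} takes values {(80, 57), (77, 60), (79, 54)} — violation
Year=V: 3 rows → {Title,Author} = (81, 58), (81, 58), (81, 58) ✓
The only Year value with inconsistent RHS is Year=U.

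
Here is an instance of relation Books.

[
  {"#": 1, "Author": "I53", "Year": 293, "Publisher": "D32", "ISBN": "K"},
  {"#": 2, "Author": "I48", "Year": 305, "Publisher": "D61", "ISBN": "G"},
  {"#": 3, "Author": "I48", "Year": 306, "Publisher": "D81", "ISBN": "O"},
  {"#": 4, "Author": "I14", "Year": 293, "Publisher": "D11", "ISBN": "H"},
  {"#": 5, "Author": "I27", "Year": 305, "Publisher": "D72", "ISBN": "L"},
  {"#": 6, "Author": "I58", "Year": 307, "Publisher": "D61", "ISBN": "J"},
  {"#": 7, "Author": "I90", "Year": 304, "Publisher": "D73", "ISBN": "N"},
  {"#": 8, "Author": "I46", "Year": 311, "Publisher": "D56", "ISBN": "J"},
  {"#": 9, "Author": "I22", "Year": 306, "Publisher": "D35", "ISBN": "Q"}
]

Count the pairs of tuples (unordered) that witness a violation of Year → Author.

Year=293: violating pairs (1,4) — 1 pair.
Year=305: violating pairs (2,5) — 1 pair.
Year=306: violating pairs (3,9) — 1 pair.

3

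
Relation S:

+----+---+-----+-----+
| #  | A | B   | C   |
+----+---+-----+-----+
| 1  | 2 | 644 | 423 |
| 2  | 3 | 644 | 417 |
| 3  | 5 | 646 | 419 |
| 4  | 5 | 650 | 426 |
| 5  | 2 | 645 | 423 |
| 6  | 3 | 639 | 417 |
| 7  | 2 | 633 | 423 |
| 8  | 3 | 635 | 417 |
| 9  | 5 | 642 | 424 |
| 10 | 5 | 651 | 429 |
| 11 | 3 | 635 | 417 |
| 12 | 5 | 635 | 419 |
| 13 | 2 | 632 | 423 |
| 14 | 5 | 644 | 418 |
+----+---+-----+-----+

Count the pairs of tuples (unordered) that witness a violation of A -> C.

A=2: all 4 rows agree on C — 0 pairs.
A=3: all 4 rows agree on C — 0 pairs.
A=5: violating pairs (3,4), (3,9), (3,10), (3,14), (4,9), (4,10), (4,12), (4,14), (9,10), (9,12), (9,14), (10,12), (10,14), (12,14) — 14 pairs.

14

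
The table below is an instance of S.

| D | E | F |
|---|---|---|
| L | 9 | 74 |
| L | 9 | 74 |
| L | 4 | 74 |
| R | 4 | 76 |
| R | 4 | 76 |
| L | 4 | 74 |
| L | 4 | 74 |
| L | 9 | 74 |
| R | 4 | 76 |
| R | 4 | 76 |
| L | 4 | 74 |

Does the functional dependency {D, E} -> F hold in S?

(D=L, E=9): 3 rows → F = 74, 74, 74 ✓
(D=L, E=4): 4 rows → F = 74, 74, 74, 74 ✓
(D=R, E=4): 4 rows → F = 76, 76, 76, 76 ✓
Every {D, E} value is associated with a single F value, so {D, E} -> F holds.

Yes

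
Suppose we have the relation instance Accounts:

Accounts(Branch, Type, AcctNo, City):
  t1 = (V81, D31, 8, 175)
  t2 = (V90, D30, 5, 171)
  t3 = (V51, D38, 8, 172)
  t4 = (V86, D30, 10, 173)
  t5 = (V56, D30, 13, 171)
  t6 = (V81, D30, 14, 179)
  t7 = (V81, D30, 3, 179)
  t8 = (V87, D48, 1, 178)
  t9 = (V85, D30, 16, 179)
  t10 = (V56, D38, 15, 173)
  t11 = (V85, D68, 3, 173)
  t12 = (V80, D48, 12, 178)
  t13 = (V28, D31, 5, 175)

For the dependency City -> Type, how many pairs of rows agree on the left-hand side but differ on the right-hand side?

3

City=175: all 2 rows agree on Type — 0 pairs.
City=171: all 2 rows agree on Type — 0 pairs.
City=173: violating pairs (4,10), (4,11), (10,11) — 3 pairs.
City=179: all 3 rows agree on Type — 0 pairs.
City=178: all 2 rows agree on Type — 0 pairs.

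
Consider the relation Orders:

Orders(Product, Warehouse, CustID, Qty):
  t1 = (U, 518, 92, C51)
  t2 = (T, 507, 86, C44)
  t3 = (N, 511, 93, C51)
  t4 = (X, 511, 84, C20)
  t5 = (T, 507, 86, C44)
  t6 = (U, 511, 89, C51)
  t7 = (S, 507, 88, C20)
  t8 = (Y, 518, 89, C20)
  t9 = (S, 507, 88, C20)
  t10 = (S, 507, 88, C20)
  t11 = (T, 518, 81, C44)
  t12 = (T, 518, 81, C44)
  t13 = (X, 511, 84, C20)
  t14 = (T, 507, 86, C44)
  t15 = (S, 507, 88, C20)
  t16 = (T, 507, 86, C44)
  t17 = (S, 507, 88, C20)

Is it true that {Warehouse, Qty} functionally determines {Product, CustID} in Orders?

(Warehouse=518, Qty=C51): row 1 → {Product,CustID} = (U, 92) ✓
(Warehouse=507, Qty=C44): rows 2, 5, 14, 16 → {Product,CustID} = (T, 86), (T, 86), (T, 86), (T, 86) ✓
(Warehouse=511, Qty=C51): rows 3, 6 → {Product,CustID} takes values {(N, 93), (U, 89)} — violation
(Warehouse=511, Qty=C20): rows 4, 13 → {Product,CustID} = (X, 84), (X, 84) ✓
(Warehouse=507, Qty=C20): rows 7, 9, 10, 15, 17 → {Product,CustID} = (S, 88), (S, 88), (S, 88), (S, 88), (S, 88) ✓
(Warehouse=518, Qty=C20): row 8 → {Product,CustID} = (Y, 89) ✓
(Warehouse=518, Qty=C44): rows 11, 12 → {Product,CustID} = (T, 81), (T, 81) ✓
Two rows agree on {Warehouse, Qty} but differ on {Product, CustID}, so {Warehouse, Qty} → {Product, CustID} does not hold.

No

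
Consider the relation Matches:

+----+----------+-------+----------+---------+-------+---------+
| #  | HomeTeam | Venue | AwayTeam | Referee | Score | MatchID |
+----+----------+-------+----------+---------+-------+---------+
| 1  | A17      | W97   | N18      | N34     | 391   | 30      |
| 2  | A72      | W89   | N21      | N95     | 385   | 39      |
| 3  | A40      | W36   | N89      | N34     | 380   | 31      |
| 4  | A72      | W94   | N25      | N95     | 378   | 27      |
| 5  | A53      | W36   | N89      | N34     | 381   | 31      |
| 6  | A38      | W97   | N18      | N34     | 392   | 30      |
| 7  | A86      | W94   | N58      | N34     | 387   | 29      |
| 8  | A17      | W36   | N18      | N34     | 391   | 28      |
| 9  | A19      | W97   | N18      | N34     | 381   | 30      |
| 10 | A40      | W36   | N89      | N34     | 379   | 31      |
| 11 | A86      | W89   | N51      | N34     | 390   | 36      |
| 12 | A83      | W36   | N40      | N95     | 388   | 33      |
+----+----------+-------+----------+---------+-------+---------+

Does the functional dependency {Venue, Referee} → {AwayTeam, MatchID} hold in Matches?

(Venue=W97, Referee=N34): rows 1, 6, 9 → {AwayTeam,MatchID} = (N18, 30), (N18, 30), (N18, 30) ✓
(Venue=W89, Referee=N95): row 2 → {AwayTeam,MatchID} = (N21, 39) ✓
(Venue=W36, Referee=N34): rows 3, 5, 8, 10 → {AwayTeam,MatchID} takes values {(N89, 31), (N18, 28)} — violation
(Venue=W94, Referee=N95): row 4 → {AwayTeam,MatchID} = (N25, 27) ✓
(Venue=W94, Referee=N34): row 7 → {AwayTeam,MatchID} = (N58, 29) ✓
(Venue=W89, Referee=N34): row 11 → {AwayTeam,MatchID} = (N51, 36) ✓
(Venue=W36, Referee=N95): row 12 → {AwayTeam,MatchID} = (N40, 33) ✓
Two rows agree on {Venue, Referee} but differ on {AwayTeam, MatchID}, so {Venue, Referee} → {AwayTeam, MatchID} does not hold.

No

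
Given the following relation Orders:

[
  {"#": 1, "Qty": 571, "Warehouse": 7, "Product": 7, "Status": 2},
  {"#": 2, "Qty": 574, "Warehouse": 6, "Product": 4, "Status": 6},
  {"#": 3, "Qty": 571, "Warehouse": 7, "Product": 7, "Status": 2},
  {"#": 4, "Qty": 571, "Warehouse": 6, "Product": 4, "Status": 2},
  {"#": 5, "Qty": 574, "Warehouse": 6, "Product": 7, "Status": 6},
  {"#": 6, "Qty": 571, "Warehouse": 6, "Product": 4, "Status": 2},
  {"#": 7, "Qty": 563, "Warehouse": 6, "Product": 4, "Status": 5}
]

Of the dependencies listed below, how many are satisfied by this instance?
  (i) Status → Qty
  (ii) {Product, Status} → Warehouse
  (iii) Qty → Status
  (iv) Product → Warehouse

3

(i) Status → Qty: every LHS value maps to a single RHS value — holds.
(ii) {Product, Status} → Warehouse: every LHS value maps to a single RHS value — holds.
(iii) Qty → Status: every LHS value maps to a single RHS value — holds.
(iv) Product → Warehouse: Product=7: rows 1, 3, 5 → Warehouse takes values {7, 6} — violation — fails.
3 of the 4 dependencies hold.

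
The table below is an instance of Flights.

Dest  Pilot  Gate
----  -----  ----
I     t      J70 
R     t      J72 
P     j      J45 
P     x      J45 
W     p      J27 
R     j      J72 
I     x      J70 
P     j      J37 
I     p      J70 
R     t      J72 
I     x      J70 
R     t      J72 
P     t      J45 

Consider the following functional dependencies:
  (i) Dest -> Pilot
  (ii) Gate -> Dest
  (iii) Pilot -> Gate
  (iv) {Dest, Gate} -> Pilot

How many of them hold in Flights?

1

(i) Dest -> Pilot: Dest=I: 4 rows → Pilot takes values {t, x, p} — violation; Dest=R: 4 rows → Pilot takes values {t, j} — violation; Dest=P: 4 rows → Pilot takes values {j, x, t} — violation — fails.
(ii) Gate -> Dest: every LHS value maps to a single RHS value — holds.
(iii) Pilot -> Gate: Pilot=t: 5 rows → Gate takes values {J70, J72, J45} — violation; Pilot=j: 3 rows → Gate takes values {J45, J72, J37} — violation; Pilot=x: 3 rows → Gate takes values {J45, J70} — violation; Pilot=p: 2 rows → Gate takes values {J27, J70} — violation — fails.
(iv) {Dest, Gate} -> Pilot: (Dest=I, Gate=J70): 4 rows → Pilot takes values {t, x, p} — violation; (Dest=R, Gate=J72): 4 rows → Pilot takes values {t, j} — violation; (Dest=P, Gate=J45): 3 rows → Pilot takes values {j, x, t} — violation — fails.
1 of the 4 dependencies holds.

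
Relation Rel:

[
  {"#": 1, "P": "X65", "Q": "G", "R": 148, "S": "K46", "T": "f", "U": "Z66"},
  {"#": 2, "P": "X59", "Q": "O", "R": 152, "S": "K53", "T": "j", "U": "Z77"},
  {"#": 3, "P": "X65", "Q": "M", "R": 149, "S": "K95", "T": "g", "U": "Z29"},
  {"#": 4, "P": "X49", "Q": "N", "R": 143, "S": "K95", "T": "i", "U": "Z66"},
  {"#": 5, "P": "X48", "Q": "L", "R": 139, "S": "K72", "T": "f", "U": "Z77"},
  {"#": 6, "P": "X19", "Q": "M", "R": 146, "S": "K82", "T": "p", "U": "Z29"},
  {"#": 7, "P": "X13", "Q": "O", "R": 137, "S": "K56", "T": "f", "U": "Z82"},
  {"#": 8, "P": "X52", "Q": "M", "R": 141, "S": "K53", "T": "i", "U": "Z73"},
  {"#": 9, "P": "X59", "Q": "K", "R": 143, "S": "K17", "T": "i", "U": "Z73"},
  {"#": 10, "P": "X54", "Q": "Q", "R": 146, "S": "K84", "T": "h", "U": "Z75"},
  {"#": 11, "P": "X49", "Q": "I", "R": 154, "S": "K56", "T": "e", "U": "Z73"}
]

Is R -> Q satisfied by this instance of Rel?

No

R=148: row 1 → Q = G ✓
R=152: row 2 → Q = O ✓
R=149: row 3 → Q = M ✓
R=143: rows 4, 9 → Q takes values {N, K} — violation
R=139: row 5 → Q = L ✓
R=146: rows 6, 10 → Q takes values {M, Q} — violation
R=137: row 7 → Q = O ✓
R=141: row 8 → Q = M ✓
R=154: row 11 → Q = I ✓
Two rows agree on R but differ on Q, so R -> Q does not hold.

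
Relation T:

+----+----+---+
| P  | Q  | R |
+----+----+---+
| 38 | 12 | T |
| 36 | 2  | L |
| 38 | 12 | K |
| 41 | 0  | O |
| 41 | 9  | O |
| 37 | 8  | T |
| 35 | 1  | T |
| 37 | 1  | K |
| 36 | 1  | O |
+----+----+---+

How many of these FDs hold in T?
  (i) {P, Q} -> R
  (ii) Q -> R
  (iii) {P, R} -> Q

0

(i) {P, Q} -> R: (P=38, Q=12): 2 rows → R takes values {T, K} — violation — fails.
(ii) Q -> R: Q=12: 2 rows → R takes values {T, K} — violation; Q=1: 3 rows → R takes values {T, K, O} — violation — fails.
(iii) {P, R} -> Q: (P=41, R=O): 2 rows → Q takes values {0, 9} — violation — fails.
None of the 3 dependencies hold.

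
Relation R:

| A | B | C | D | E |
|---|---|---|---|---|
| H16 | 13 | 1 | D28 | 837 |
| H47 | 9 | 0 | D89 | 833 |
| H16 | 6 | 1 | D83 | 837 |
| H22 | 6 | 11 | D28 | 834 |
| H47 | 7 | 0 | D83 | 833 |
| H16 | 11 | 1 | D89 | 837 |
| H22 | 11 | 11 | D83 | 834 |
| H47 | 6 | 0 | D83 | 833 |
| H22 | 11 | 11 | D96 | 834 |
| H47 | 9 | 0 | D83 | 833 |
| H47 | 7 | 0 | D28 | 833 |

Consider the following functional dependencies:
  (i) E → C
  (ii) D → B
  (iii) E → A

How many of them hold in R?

(i) E → C: every LHS value maps to a single RHS value — holds.
(ii) D → B: D=D28: 3 rows → B takes values {13, 6, 7} — violation; D=D89: 2 rows → B takes values {9, 11} — violation; D=D83: 5 rows → B takes values {6, 7, 11, 9} — violation — fails.
(iii) E → A: every LHS value maps to a single RHS value — holds.
2 of the 3 dependencies hold.

2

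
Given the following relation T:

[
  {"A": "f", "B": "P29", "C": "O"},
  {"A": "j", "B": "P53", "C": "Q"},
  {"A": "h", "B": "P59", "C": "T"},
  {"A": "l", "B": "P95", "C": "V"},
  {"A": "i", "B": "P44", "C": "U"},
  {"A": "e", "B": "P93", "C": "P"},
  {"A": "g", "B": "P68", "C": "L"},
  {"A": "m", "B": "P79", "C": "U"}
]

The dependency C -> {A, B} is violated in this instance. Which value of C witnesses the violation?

C=O: 1 row → {A,B} = (f, P29) ✓
C=Q: 1 row → {A,B} = (j, P53) ✓
C=T: 1 row → {A,B} = (h, P59) ✓
C=V: 1 row → {A,B} = (l, P95) ✓
C=U: 2 rows → {A,B} takes values {(i, P44), (m, P79)} — violation
C=P: 1 row → {A,B} = (e, P93) ✓
C=L: 1 row → {A,B} = (g, P68) ✓
The only C value with inconsistent RHS is C=U.

U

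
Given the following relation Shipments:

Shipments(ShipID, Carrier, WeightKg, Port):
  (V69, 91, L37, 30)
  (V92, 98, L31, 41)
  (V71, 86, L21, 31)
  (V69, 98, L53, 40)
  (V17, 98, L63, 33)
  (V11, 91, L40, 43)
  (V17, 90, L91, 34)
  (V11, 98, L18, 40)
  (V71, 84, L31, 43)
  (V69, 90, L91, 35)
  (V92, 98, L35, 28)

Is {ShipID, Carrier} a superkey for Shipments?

Two distinct rows share (ShipID=V92, Carrier=98), so {ShipID, Carrier} does not determine every attribute — not a superkey.

No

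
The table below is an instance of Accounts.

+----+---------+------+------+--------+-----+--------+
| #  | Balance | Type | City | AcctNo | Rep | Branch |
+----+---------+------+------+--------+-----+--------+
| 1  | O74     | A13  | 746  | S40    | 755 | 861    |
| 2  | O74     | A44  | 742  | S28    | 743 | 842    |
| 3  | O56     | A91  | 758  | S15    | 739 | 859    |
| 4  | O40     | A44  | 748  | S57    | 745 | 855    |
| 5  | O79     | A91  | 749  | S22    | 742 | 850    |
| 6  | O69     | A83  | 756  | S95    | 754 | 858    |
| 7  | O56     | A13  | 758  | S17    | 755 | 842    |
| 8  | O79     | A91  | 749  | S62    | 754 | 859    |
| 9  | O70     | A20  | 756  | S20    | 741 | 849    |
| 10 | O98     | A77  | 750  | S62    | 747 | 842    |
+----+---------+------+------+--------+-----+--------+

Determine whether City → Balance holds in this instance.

No

City=746: row 1 → Balance = O74 ✓
City=742: row 2 → Balance = O74 ✓
City=758: rows 3, 7 → Balance = O56, O56 ✓
City=748: row 4 → Balance = O40 ✓
City=749: rows 5, 8 → Balance = O79, O79 ✓
City=756: rows 6, 9 → Balance takes values {O69, O70} — violation
City=750: row 10 → Balance = O98 ✓
Two rows agree on City but differ on Balance, so City → Balance does not hold.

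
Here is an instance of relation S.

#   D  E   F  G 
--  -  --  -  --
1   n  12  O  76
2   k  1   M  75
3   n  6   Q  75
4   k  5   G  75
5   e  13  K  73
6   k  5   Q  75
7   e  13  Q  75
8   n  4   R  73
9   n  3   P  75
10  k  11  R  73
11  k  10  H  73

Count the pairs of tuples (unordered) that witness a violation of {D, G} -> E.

(D=k, G=75): violating pairs (2,4), (2,6) — 2 pairs.
(D=n, G=75): violating pairs (3,9) — 1 pair.
(D=k, G=73): violating pairs (10,11) — 1 pair.

4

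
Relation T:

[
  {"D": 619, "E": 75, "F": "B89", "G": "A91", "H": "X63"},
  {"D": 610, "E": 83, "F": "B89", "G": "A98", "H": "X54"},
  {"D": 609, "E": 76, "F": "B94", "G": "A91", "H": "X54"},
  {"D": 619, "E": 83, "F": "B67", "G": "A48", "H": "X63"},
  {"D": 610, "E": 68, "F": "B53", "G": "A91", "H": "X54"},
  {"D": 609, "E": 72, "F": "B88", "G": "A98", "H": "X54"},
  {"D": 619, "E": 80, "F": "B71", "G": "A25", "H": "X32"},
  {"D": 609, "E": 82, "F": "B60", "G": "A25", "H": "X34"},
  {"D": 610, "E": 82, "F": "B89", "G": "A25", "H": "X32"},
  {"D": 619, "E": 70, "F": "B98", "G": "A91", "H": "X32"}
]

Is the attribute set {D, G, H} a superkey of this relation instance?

All 10 rows have distinct {D, G, H} values, so {D, G, H} → (all attributes) holds and {D, G, H} is a superkey.

Yes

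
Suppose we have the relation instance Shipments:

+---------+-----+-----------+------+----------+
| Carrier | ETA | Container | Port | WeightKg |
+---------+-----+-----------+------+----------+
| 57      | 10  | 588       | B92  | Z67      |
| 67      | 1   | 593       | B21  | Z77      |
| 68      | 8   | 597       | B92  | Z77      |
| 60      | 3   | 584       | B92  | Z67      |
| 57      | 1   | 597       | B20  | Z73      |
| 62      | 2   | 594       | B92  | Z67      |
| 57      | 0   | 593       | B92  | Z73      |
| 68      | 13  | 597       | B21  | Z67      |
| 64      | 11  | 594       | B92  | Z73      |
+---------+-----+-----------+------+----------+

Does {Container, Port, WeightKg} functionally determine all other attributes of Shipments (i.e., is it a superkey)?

All 9 rows have distinct {Container, Port, WeightKg} values, so {Container, Port, WeightKg} → (all attributes) holds and {Container, Port, WeightKg} is a superkey.

Yes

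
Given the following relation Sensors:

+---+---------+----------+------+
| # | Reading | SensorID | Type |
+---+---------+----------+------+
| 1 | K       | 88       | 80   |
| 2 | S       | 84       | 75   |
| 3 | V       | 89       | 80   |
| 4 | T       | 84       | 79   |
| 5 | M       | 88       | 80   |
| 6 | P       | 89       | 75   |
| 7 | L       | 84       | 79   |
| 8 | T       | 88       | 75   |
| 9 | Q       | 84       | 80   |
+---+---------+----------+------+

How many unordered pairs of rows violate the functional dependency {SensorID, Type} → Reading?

(SensorID=88, Type=80): violating pairs (1,5) — 1 pair.
(SensorID=84, Type=79): violating pairs (4,7) — 1 pair.

2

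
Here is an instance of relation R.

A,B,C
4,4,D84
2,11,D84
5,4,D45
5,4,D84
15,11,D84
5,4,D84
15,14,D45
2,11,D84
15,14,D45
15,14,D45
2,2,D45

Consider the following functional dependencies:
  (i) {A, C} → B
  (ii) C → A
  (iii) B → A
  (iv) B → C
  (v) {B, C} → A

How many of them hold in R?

1

(i) {A, C} → B: every LHS value maps to a single RHS value — holds.
(ii) C → A: C=D84: 6 rows → A takes values {4, 2, 5, 15} — violation; C=D45: 5 rows → A takes values {5, 15, 2} — violation — fails.
(iii) B → A: B=4: 4 rows → A takes values {4, 5} — violation; B=11: 3 rows → A takes values {2, 15} — violation — fails.
(iv) B → C: B=4: 4 rows → C takes values {D84, D45} — violation — fails.
(v) {B, C} → A: (B=4, C=D84): 3 rows → A takes values {4, 5} — violation; (B=11, C=D84): 3 rows → A takes values {2, 15} — violation — fails.
1 of the 5 dependencies holds.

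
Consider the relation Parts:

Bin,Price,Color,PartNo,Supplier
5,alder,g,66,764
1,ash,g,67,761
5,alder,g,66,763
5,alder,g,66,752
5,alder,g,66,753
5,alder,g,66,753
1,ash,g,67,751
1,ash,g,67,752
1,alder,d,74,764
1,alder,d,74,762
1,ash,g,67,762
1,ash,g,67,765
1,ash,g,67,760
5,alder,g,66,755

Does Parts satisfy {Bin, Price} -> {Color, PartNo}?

(Bin=5, Price=alder): 6 rows → {Color,PartNo} = (g, 66), (g, 66), (g, 66), (g, 66), (g, 66), (g, 66) ✓
(Bin=1, Price=ash): 6 rows → {Color,PartNo} = (g, 67), (g, 67), (g, 67), (g, 67), (g, 67), (g, 67) ✓
(Bin=1, Price=alder): 2 rows → {Color,PartNo} = (d, 74), (d, 74) ✓
Every {Bin, Price} value is associated with a single {Color, PartNo} value, so {Bin, Price} -> {Color, PartNo} holds.

Yes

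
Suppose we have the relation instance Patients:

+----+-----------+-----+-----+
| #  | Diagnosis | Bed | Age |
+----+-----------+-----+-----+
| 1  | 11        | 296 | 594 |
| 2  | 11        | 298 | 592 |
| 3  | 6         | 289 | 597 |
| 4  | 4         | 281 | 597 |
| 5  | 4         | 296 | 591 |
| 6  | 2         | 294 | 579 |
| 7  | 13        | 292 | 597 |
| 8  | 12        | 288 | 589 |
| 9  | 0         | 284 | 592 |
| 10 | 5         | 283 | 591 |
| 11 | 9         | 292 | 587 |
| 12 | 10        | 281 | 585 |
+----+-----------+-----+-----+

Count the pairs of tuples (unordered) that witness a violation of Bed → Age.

3

Bed=296: violating pairs (1,5) — 1 pair.
Bed=281: violating pairs (4,12) — 1 pair.
Bed=292: violating pairs (7,11) — 1 pair.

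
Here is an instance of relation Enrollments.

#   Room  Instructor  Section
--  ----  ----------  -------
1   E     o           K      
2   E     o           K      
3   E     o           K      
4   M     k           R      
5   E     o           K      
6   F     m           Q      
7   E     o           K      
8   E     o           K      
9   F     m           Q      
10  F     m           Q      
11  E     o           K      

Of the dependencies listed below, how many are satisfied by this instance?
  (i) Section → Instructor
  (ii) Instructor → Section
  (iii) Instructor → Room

3

(i) Section → Instructor: every LHS value maps to a single RHS value — holds.
(ii) Instructor → Section: every LHS value maps to a single RHS value — holds.
(iii) Instructor → Room: every LHS value maps to a single RHS value — holds.
3 of the 3 dependencies hold.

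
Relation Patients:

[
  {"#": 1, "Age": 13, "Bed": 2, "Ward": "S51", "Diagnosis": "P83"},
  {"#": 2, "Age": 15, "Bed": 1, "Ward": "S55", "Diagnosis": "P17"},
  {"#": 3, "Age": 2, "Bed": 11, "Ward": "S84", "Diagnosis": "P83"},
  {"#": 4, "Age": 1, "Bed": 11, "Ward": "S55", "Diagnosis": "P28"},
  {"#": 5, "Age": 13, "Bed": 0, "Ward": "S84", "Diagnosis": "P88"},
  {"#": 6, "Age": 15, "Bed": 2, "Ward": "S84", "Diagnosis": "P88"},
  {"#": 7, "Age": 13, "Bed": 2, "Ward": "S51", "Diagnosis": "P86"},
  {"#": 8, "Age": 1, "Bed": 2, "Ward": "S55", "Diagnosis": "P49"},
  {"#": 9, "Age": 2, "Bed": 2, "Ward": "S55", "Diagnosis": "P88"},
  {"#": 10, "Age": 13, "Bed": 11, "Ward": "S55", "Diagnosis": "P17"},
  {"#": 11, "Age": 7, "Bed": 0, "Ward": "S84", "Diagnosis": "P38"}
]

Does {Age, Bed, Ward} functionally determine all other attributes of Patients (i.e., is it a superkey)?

No

Rows 1 and 7 have the same {Age, Bed, Ward} value (Age=13, Bed=2, Ward=S51) but are distinct tuples, so {Age, Bed, Ward} does not determine every attribute — not a superkey.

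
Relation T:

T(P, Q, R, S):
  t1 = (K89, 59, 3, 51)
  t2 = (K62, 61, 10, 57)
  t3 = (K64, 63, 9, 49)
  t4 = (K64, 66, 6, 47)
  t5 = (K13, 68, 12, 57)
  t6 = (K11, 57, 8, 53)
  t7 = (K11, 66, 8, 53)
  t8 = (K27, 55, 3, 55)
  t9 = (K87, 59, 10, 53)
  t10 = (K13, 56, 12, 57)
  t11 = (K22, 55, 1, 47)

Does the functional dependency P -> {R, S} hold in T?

No

P=K89: row 1 → {R,S} = (3, 51) ✓
P=K62: row 2 → {R,S} = (10, 57) ✓
P=K64: rows 3, 4 → {R,S} takes values {(9, 49), (6, 47)} — violation
P=K13: rows 5, 10 → {R,S} = (12, 57), (12, 57) ✓
P=K11: rows 6, 7 → {R,S} = (8, 53), (8, 53) ✓
P=K27: row 8 → {R,S} = (3, 55) ✓
P=K87: row 9 → {R,S} = (10, 53) ✓
P=K22: row 11 → {R,S} = (1, 47) ✓
Two rows agree on P but differ on {R, S}, so P -> {R, S} does not hold.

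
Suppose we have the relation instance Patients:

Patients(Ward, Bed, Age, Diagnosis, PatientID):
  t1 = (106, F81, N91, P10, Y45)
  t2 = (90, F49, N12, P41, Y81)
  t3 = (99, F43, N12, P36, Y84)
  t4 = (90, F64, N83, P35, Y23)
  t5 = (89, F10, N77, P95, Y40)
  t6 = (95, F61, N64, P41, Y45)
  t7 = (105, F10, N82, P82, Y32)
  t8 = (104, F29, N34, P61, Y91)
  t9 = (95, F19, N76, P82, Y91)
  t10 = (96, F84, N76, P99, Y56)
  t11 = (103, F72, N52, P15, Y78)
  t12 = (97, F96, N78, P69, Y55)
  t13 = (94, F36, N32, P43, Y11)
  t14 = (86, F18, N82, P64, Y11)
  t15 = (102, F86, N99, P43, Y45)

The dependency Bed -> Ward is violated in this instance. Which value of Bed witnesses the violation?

F10

Bed=F81: row 1 → Ward = 106 ✓
Bed=F49: row 2 → Ward = 90 ✓
Bed=F43: row 3 → Ward = 99 ✓
Bed=F64: row 4 → Ward = 90 ✓
Bed=F10: rows 5, 7 → Ward takes values {89, 105} — violation
Bed=F61: row 6 → Ward = 95 ✓
Bed=F29: row 8 → Ward = 104 ✓
Bed=F19: row 9 → Ward = 95 ✓
Bed=F84: row 10 → Ward = 96 ✓
Bed=F72: row 11 → Ward = 103 ✓
Bed=F96: row 12 → Ward = 97 ✓
Bed=F36: row 13 → Ward = 94 ✓
Bed=F18: row 14 → Ward = 86 ✓
Bed=F86: row 15 → Ward = 102 ✓
The only Bed value with inconsistent Ward is Bed=F10.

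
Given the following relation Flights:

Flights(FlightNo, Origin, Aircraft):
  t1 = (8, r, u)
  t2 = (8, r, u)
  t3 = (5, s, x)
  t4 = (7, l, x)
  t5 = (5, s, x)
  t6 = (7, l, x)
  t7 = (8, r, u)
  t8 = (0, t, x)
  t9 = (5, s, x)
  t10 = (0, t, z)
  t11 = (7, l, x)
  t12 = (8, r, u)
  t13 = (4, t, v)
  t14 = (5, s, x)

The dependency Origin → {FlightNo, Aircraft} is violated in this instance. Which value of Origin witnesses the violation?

Origin=r: rows 1, 2, 7, 12 → {FlightNo,Aircraft} = (8, u), (8, u), (8, u), (8, u) ✓
Origin=s: rows 3, 5, 9, 14 → {FlightNo,Aircraft} = (5, x), (5, x), (5, x), (5, x) ✓
Origin=l: rows 4, 6, 11 → {FlightNo,Aircraft} = (7, x), (7, x), (7, x) ✓
Origin=t: rows 8, 10, 13 → {FlightNo,Aircraft} takes values {(0, x), (0, z), (4, v)} — violation
The only Origin value with inconsistent RHS is Origin=t.

t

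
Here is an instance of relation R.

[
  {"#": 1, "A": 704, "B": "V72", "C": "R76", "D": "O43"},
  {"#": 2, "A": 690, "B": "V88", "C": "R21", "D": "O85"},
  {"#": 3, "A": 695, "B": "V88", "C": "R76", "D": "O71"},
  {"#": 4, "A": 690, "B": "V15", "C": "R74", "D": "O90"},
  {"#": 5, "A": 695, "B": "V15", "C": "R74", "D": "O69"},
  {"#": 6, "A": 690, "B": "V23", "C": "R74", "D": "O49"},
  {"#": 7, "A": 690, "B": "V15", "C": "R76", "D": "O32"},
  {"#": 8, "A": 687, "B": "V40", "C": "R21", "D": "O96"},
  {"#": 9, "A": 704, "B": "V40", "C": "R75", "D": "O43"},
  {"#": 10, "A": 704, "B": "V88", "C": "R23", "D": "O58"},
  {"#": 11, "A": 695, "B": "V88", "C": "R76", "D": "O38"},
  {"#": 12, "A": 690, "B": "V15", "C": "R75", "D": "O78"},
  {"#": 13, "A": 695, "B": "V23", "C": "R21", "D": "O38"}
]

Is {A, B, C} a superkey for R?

No

Rows 3 and 11 have the same {A, B, C} value (A=695, B=V88, C=R76) but are distinct tuples, so {A, B, C} does not determine every attribute — not a superkey.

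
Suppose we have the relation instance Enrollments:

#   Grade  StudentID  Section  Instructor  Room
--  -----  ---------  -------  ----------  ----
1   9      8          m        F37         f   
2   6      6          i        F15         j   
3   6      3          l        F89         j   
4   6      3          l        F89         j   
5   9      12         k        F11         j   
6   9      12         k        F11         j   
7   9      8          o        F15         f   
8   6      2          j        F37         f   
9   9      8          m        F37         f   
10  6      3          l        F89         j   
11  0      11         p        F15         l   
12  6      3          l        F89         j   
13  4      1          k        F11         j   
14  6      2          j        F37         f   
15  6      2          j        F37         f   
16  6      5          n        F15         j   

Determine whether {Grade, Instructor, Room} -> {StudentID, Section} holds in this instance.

(Grade=9, Instructor=F37, Room=f): rows 1, 9 → {StudentID,Section} = (8, m), (8, m) ✓
(Grade=6, Instructor=F15, Room=j): rows 2, 16 → {StudentID,Section} takes values {(6, i), (5, n)} — violation
(Grade=6, Instructor=F89, Room=j): rows 3, 4, 10, 12 → {StudentID,Section} = (3, l), (3, l), (3, l), (3, l) ✓
(Grade=9, Instructor=F11, Room=j): rows 5, 6 → {StudentID,Section} = (12, k), (12, k) ✓
(Grade=9, Instructor=F15, Room=f): row 7 → {StudentID,Section} = (8, o) ✓
(Grade=6, Instructor=F37, Room=f): rows 8, 14, 15 → {StudentID,Section} = (2, j), (2, j), (2, j) ✓
(Grade=0, Instructor=F15, Room=l): row 11 → {StudentID,Section} = (11, p) ✓
(Grade=4, Instructor=F11, Room=j): row 13 → {StudentID,Section} = (1, k) ✓
Two rows agree on {Grade, Instructor, Room} but differ on {StudentID, Section}, so {Grade, Instructor, Room} -> {StudentID, Section} does not hold.

No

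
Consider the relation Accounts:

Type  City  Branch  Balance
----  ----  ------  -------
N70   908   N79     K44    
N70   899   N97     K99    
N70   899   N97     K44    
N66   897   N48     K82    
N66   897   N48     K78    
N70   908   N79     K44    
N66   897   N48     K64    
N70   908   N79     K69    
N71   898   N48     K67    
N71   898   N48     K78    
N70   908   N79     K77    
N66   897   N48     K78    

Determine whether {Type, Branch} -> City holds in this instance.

(Type=N70, Branch=N79): 4 rows → City = 908, 908, 908, 908 ✓
(Type=N70, Branch=N97): 2 rows → City = 899, 899 ✓
(Type=N66, Branch=N48): 4 rows → City = 897, 897, 897, 897 ✓
(Type=N71, Branch=N48): 2 rows → City = 898, 898 ✓
Every {Type, Branch} value is associated with a single City value, so {Type, Branch} -> City holds.

Yes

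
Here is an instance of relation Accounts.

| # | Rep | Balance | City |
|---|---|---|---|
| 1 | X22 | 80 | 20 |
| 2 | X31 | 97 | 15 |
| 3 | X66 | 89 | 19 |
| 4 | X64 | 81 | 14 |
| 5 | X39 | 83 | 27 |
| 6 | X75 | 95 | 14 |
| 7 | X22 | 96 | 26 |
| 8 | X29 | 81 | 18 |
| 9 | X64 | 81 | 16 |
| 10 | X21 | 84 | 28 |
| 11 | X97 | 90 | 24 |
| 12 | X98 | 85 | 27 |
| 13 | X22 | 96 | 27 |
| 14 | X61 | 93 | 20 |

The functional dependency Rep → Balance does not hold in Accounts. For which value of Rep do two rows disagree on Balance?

Rep=X22: rows 1, 7, 13 → Balance takes values {80, 96} — violation
Rep=X31: row 2 → Balance = 97 ✓
Rep=X66: row 3 → Balance = 89 ✓
Rep=X64: rows 4, 9 → Balance = 81, 81 ✓
Rep=X39: row 5 → Balance = 83 ✓
Rep=X75: row 6 → Balance = 95 ✓
Rep=X29: row 8 → Balance = 81 ✓
Rep=X21: row 10 → Balance = 84 ✓
Rep=X97: row 11 → Balance = 90 ✓
Rep=X98: row 12 → Balance = 85 ✓
Rep=X61: row 14 → Balance = 93 ✓
The only Rep value with inconsistent Balance is Rep=X22.

X22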